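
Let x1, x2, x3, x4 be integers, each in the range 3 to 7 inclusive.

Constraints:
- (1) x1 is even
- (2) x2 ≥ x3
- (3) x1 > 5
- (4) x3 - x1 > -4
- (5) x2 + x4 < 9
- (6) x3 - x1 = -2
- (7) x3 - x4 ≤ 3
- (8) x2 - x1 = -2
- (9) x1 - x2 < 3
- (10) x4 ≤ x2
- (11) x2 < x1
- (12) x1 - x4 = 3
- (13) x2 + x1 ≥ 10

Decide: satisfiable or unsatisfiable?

Satisfiable

Try x1 = 6, x2 = 4, x3 = 4, x4 = 3.
Check constraint 4: x3 - x1 = -2; constraint 5: x2 + x4 = 7; constraint 6: x3 - x1 = -2. The remaining constraints are straightforward to verify.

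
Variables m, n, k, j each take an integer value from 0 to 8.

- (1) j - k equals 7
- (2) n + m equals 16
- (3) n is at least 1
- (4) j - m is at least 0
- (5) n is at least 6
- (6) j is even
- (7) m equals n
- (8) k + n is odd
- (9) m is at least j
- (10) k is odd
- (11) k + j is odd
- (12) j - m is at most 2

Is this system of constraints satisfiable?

Setting (m, n, k, j) = (8, 8, 1, 8) satisfies everything: constraint 1: j - k = 7; constraint 2: n + m = 16, and the others follow.

Satisfiable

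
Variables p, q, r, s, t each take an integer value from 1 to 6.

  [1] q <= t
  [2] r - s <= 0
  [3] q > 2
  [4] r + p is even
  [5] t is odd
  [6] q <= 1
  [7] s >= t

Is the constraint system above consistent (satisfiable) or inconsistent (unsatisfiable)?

Unsatisfiable

From constraint 3: q ≥ 3. From constraint 6: q ≤ 1. But 1 < 3, so no value of q works.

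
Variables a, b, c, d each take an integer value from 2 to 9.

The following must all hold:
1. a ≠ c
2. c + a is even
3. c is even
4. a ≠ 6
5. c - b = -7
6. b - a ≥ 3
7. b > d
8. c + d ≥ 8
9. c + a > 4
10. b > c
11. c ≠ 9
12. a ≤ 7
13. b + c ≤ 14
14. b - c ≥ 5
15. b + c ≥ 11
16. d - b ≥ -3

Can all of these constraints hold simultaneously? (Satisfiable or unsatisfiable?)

Take a = 4, b = 9, c = 2, d = 6. Then constraint 5: c - b = -7; constraint 6: b - a = 5; constraint 8: c + d = 8, and every other listed constraint is also met.

Satisfiable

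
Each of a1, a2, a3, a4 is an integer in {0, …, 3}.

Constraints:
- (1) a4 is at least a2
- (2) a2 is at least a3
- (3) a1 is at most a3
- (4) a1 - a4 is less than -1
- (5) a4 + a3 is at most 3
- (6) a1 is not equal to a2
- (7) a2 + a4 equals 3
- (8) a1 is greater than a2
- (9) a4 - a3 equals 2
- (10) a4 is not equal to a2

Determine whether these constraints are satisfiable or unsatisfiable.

Unsatisfiable

Constraints 2, 3, and 8 give a2 < a1, a1 ≤ a3, a3 ≤ a2. Chaining: a2 < a1 ≤ a3 ≤ a2, which forces a2 < a2 — impossible.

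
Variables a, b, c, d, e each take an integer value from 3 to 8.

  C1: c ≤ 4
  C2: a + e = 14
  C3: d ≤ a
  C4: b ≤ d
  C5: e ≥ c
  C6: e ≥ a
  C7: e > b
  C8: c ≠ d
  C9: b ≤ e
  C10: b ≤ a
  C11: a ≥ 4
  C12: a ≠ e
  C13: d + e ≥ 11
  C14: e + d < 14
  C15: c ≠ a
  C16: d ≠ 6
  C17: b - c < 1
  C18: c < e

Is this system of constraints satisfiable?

Satisfiable

Setting (a, b, c, d, e) = (6, 3, 4, 3, 8) satisfies everything: constraint 2: a + e = 14; constraint 13: d + e = 11, and the others follow.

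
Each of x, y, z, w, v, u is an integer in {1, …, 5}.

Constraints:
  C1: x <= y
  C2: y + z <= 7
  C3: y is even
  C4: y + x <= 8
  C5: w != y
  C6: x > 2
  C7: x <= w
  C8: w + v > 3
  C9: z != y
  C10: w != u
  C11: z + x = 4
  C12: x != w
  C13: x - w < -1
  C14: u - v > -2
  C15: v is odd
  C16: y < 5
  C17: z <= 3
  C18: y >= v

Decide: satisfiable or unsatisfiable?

The assignment x = 3, y = 4, z = 1, w = 5, v = 1, u = 2 works:
  constraint 2 holds since y + z = 5.
  constraint 4 holds since y + x = 7.
The rest check out directly.

Satisfiable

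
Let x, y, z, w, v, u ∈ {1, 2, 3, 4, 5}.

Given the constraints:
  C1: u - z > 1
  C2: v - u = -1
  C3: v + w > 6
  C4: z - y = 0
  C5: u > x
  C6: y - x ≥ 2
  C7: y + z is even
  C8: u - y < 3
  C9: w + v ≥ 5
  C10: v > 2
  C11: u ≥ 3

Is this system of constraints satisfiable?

Setting (x, y, z, w, v, u) = (1, 3, 3, 4, 4, 5) satisfies everything: constraint 1: u - z = 2; constraint 2: v - u = -1, and the others follow.

Satisfiable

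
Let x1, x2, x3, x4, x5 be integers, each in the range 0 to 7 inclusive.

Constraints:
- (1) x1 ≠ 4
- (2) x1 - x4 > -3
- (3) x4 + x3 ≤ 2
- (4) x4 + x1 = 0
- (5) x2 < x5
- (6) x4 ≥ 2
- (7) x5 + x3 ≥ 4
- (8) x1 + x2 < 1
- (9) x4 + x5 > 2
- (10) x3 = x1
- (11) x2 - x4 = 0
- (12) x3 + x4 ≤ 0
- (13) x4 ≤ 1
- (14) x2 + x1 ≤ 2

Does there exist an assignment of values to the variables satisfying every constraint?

Unsatisfiable

From constraint 6: x4 ≥ 2. From constraint 13: x4 ≤ 1. But 1 < 2, so no value of x4 works.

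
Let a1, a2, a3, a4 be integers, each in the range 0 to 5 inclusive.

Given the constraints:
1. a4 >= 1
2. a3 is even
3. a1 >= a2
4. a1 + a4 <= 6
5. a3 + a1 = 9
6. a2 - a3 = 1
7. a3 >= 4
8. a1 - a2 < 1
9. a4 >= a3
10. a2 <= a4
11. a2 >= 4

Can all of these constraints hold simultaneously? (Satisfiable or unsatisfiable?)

From constraints 3 and 11: a1 ≥ a2 ≥ 4. From constraints 7 and 9: a4 ≥ a3 ≥ 4. Hence a1 + a4 ≥ 8. But constraint 4 requires a1 + a4 ≤ 6, and 6 < 8. Contradiction.

Unsatisfiable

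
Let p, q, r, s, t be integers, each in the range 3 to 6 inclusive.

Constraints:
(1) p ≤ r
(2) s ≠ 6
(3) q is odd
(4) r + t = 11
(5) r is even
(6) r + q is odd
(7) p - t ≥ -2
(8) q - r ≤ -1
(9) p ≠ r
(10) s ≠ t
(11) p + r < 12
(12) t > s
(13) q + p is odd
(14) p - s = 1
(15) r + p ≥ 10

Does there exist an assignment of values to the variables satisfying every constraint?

One satisfying assignment is p = 4, q = 3, r = 6, s = 3, t = 5.
For the less obvious constraints — constraint 4: r + t = 11; constraint 7: p - t = -1; constraint 8: q - r = -3 — and the others hold by inspection.

Satisfiable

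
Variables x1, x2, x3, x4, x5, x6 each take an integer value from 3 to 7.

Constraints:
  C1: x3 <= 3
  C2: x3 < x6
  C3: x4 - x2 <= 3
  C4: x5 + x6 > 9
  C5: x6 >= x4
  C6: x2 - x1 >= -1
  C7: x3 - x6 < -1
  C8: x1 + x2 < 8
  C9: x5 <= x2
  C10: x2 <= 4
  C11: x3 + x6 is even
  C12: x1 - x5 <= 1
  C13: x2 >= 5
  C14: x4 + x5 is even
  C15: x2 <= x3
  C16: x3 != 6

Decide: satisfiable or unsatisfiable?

From constraints 13 and 15: x3 ≥ x2 and x2 ≥ 5, so x3 ≥ 5. From constraint 1: x3 ≤ 3. But 3 < 5, so no value of x3 works.

Unsatisfiable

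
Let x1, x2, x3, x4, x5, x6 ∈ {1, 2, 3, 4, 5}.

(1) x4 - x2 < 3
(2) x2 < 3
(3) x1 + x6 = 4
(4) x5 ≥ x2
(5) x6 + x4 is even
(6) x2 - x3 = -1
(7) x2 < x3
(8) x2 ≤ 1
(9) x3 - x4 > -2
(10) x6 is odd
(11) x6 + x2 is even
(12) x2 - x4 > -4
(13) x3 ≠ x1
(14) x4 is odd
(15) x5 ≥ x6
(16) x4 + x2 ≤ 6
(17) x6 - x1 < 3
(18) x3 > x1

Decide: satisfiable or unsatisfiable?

Setting (x1, x2, x3, x4, x5, x6) = (1, 1, 2, 3, 4, 3) satisfies everything: constraint 1: x4 - x2 = 2; constraint 3: x1 + x6 = 4; constraint 6: x2 - x3 = -1, and the others follow.

Satisfiable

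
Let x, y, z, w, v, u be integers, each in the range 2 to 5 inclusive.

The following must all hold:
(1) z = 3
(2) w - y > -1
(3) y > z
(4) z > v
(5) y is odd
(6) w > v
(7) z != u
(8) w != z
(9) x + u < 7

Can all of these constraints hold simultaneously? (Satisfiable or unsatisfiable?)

Try x = 2, y = 5, z = 3, w = 5, v = 2, u = 4.
Check constraint 2: w - y = 0; constraint 5: y = 5 is odd; constraint 9: x + u = 6. The remaining constraints are straightforward to verify.

Satisfiable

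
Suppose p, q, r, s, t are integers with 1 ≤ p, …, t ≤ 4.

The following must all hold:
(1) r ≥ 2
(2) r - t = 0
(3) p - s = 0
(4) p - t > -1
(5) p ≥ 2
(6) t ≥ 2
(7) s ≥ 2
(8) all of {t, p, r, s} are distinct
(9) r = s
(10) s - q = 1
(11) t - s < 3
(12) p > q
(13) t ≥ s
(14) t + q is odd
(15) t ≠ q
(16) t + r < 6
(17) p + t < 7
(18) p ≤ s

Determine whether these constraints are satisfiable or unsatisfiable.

Unsatisfiable

Constraints 1, 5, 6, and 7 confine each of t, p, r, s to the 3 values {2, …, 4} (the domain already gives each ≤ 4).
Constraint 8 requires all 4 of them to be distinct, but only 3 values are available — impossible by the pigeonhole principle.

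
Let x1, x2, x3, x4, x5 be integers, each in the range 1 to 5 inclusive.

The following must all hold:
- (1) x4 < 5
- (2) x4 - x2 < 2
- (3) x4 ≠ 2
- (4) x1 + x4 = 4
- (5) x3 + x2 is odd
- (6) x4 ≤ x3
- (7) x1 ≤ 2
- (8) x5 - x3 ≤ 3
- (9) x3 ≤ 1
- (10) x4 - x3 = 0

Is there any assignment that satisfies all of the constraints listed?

Unsatisfiable

From constraint 7: x1 ≤ 2. From constraints 6 and 9: x4 ≤ x3 ≤ 1. Hence x1 + x4 ≤ 3. But constraint 4 requires x1 + x4 = 4, and 4 > 3. Contradiction.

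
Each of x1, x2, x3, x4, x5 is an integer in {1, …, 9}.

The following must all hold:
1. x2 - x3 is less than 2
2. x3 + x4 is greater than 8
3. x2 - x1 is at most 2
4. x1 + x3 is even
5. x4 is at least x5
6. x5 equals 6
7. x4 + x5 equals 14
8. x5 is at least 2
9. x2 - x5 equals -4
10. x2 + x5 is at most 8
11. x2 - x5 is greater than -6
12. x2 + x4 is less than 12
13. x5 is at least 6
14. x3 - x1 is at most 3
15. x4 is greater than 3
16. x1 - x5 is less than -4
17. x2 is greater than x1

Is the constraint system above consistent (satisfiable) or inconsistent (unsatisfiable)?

One satisfying assignment is x1 = 1, x2 = 2, x3 = 1, x4 = 8, x5 = 6.
For the less obvious constraints — constraint 1: x2 - x3 = 1; constraint 2: x3 + x4 = 9 — and the others hold by inspection.

Satisfiable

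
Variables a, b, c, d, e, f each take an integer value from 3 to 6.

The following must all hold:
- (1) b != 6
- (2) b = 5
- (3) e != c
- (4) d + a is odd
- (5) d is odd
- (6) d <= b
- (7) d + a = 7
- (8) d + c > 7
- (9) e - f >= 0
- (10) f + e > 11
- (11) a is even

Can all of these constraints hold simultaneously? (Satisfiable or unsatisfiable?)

The assignment a = 4, b = 5, c = 5, d = 3, e = 6, f = 6 works:
  constraint 7 holds since d + a = 7.
  constraint 8 holds since d + c = 8.
The rest check out directly.

Satisfiable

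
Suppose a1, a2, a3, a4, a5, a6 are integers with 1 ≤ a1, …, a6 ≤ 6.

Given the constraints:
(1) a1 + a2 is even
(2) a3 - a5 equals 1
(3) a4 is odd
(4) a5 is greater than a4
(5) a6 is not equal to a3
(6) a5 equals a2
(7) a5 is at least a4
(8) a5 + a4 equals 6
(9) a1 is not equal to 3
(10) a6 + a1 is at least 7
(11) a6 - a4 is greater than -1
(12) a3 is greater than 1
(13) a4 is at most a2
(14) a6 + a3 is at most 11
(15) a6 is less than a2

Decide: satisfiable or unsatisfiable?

Satisfiable

One satisfying assignment is a1 = 5, a2 = 5, a3 = 6, a4 = 1, a5 = 5, a6 = 3.
For the less obvious constraints — constraint 2: a3 - a5 = 1; constraint 8: a5 + a4 = 6 — and the others hold by inspection.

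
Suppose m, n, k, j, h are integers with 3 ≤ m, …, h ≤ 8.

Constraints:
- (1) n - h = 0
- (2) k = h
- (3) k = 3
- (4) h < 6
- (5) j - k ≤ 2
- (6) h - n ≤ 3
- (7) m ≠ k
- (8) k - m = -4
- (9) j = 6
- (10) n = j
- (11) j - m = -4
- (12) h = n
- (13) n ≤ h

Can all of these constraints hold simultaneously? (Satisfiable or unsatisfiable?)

Unsatisfiable

Constraint 3 fixes k = 3 and constraint 9 fixes j = 6. Constraints 2, 10, and 12 give k = h = n = j, so k = j. But 3 ≠ 6 — contradiction.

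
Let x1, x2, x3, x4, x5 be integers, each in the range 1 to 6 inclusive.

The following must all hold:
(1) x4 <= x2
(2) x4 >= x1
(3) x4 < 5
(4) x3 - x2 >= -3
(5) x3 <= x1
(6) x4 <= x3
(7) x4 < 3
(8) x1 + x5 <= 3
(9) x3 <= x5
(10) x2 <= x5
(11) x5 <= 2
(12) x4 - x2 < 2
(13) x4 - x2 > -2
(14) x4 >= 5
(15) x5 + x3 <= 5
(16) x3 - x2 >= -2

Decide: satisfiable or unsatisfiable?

From constraints 6 and 14: x3 ≥ x4 and x4 ≥ 5, so x3 ≥ 5. From constraints 9 and 11: x3 ≤ x5 and x5 ≤ 2, so x3 ≤ 2. But 2 < 5, so no value of x3 works.

Unsatisfiable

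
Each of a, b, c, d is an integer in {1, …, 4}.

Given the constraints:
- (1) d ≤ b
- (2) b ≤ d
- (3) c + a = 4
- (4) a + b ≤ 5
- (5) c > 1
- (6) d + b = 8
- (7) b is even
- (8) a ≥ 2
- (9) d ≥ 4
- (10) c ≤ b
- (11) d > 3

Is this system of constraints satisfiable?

Unsatisfiable

From constraint 8: a ≥ 2. From constraints 1 and 9: b ≥ d ≥ 4. Hence a + b ≥ 6. But constraint 4 requires a + b ≤ 5, and 5 < 6. Contradiction.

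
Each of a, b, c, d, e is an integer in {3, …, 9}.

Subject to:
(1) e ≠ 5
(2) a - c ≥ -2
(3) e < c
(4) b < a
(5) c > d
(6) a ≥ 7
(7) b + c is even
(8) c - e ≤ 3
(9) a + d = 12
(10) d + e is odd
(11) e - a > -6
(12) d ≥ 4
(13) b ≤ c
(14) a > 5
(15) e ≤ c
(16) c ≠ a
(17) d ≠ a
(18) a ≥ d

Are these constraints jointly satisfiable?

Satisfiable

Setting (a, b, c, d, e) = (7, 6, 6, 5, 4) satisfies everything: constraint 2: a - c = 1; constraint 8: c - e = 2; constraint 9: a + d = 12, and the others follow.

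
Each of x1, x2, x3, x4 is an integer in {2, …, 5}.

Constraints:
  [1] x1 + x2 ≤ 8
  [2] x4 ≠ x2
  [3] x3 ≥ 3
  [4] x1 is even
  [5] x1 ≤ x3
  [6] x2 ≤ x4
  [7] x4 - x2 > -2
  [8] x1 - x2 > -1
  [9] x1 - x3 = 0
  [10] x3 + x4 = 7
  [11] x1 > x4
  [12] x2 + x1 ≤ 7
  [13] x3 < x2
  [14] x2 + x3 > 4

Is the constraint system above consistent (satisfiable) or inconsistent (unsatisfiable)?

Constraints 5, 6, 11, and 13 give x1 ≤ x3, x3 < x2, x2 ≤ x4, x4 < x1. Chaining: x1 ≤ x3 < x2 ≤ x4 < x1, which forces x1 < x1 — impossible.

Unsatisfiable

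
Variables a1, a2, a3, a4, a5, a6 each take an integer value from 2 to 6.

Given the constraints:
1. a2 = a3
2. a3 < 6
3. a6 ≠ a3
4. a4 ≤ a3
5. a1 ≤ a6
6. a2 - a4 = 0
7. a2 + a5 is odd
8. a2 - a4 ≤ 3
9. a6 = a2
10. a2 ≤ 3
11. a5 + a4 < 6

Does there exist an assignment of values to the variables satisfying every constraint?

Unsatisfiable

From constraints 1 and 9, a6 = a2 = a3, so a6 = a3. But constraint 3 says a6 ≠ a3. Contradiction.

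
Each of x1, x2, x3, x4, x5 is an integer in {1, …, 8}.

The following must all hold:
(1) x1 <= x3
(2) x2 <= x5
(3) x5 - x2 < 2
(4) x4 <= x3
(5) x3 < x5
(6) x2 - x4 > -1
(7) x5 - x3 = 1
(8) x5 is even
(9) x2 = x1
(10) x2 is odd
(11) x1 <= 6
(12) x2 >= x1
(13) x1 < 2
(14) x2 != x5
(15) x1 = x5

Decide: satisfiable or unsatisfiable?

From constraints 9 and 15, x2 = x1 = x5, so x2 = x5. But constraint 14 says x2 ≠ x5. Contradiction.

Unsatisfiable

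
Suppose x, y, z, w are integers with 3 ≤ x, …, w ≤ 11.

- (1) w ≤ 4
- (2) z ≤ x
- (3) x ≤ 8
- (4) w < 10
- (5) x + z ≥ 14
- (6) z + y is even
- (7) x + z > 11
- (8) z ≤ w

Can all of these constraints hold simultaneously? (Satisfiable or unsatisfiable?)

Unsatisfiable

From constraint 3: x ≤ 8. From constraints 1 and 8: z ≤ w ≤ 4. Hence x + z ≤ 12. But constraint 5 requires x + z ≥ 14, and 14 > 12. Contradiction.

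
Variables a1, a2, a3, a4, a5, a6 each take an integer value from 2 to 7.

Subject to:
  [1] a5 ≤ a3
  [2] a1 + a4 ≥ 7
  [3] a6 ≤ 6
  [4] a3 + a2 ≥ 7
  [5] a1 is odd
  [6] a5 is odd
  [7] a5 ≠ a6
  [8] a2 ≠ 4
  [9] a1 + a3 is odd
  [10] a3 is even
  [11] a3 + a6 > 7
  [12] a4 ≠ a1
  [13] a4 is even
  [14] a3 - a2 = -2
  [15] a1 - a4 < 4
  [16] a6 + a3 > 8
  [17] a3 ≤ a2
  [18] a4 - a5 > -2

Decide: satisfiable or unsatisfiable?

One satisfying assignment is a1 = 5, a2 = 6, a3 = 4, a4 = 2, a5 = 3, a6 = 6.
For the less obvious constraints — constraint 2: a1 + a4 = 7; constraint 4: a3 + a2 = 10 — and the others hold by inspection.

Satisfiable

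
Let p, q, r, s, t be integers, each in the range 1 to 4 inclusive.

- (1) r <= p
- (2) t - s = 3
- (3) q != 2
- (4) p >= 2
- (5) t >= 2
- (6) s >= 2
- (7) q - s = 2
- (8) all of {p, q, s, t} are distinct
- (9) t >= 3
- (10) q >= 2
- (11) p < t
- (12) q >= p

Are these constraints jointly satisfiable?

Unsatisfiable

Constraints 4, 5, 6, and 10 confine each of p, q, s, t to the 3 values {2, …, 4} (the domain already gives each ≤ 4).
Constraint 8 requires all 4 of them to be distinct, but only 3 values are available — impossible by the pigeonhole principle.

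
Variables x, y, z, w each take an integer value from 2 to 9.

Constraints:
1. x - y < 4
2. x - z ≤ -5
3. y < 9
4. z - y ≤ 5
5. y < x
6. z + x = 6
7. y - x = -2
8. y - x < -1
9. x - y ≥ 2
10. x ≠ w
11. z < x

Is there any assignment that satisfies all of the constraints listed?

Unsatisfiable

Constraints 2, 4, and 9 give y − z ≥ -5, z − x ≥ 5, x − y ≥ 2.
Adding all 3 inequalities: the left sides telescope to 0, and the right sides sum to (-5) + 5 + 2 = 2. So 0 ≥ 2, which is false.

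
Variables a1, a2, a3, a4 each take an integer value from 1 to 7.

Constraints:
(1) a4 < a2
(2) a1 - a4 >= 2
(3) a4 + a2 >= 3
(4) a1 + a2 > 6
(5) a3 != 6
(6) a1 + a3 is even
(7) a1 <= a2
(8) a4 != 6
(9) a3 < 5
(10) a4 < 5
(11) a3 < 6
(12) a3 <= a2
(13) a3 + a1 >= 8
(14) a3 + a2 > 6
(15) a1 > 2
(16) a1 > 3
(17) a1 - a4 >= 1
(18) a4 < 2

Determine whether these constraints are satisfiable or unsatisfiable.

Satisfiable

Setting (a1, a2, a3, a4) = (4, 5, 4, 1) satisfies everything: constraint 2: a1 - a4 = 3; constraint 3: a4 + a2 = 6; constraint 4: a1 + a2 = 9, and the others follow.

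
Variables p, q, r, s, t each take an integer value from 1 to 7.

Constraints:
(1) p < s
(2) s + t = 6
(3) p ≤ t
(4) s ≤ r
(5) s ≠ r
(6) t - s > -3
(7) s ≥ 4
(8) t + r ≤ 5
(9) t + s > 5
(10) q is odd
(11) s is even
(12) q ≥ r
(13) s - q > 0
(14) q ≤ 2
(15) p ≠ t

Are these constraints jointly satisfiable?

From constraints 4 and 7: r ≥ s and s ≥ 4, so r ≥ 4. From constraints 12 and 14: r ≤ q and q ≤ 2, so r ≤ 2. But 2 < 4, so no value of r works.

Unsatisfiable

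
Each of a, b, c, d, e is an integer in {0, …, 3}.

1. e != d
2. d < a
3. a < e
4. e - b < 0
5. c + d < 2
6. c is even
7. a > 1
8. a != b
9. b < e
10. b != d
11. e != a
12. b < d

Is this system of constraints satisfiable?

Constraints 2, 3, 4, and 12 give b < d, d < a, a < e, e < b. Chaining: b < d < a < e < b, which forces b < b — impossible.

Unsatisfiable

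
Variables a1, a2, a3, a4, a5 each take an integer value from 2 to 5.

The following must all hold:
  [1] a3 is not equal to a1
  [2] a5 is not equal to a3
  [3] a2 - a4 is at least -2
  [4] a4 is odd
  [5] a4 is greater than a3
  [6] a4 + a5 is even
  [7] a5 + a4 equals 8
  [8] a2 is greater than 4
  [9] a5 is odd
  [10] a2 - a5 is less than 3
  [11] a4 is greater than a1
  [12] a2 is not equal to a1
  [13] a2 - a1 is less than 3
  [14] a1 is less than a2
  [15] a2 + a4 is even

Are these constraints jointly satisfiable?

Satisfiable

The assignment a1 = 4, a2 = 5, a3 = 2, a4 = 5, a5 = 3 works:
  constraint 3 holds since a2 - a4 = 0.
  constraint 7 holds since a5 + a4 = 8.
The rest check out directly.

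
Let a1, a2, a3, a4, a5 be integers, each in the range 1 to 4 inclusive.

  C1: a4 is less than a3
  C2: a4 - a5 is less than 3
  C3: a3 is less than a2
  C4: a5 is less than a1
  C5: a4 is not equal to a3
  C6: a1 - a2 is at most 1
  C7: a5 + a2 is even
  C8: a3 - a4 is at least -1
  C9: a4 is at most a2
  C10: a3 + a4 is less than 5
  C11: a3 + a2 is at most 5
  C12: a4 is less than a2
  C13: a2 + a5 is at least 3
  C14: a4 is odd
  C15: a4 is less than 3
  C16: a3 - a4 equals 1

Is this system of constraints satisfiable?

Try a1 = 3, a2 = 3, a3 = 2, a4 = 1, a5 = 1.
Check constraint 2: a4 - a5 = 0; constraint 6: a1 - a2 = 0. The remaining constraints are straightforward to verify.

Satisfiable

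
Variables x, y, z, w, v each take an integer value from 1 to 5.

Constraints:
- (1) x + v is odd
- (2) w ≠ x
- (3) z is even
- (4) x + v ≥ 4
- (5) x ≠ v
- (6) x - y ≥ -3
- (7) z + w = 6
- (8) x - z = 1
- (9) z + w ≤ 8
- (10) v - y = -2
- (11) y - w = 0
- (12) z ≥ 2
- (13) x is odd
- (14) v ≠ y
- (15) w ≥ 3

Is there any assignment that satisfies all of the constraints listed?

The assignment x = 3, y = 4, z = 2, w = 4, v = 2 works:
  constraint 4 holds since x + v = 5.
  constraint 6 holds since x - y = -1.
The rest check out directly.

Satisfiable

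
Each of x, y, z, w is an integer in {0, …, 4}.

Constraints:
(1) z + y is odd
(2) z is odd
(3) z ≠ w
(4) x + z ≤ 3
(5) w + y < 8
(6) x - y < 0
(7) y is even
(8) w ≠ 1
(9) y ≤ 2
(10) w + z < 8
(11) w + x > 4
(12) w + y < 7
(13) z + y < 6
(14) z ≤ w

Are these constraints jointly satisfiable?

One satisfying assignment is x = 1, y = 2, z = 1, w = 4.
For the less obvious constraints — constraint 4: x + z = 2; constraint 5: w + y = 6; constraint 6: x - y = -1 — and the others hold by inspection.

Satisfiable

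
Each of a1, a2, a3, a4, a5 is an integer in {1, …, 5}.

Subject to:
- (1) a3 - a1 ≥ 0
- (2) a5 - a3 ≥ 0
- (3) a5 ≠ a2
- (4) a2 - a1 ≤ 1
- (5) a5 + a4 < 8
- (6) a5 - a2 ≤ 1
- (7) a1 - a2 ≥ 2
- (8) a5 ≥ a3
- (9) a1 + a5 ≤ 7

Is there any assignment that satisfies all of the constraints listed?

Constraints 1, 2, 6, and 7 give a5 − a3 ≥ 0, a3 − a1 ≥ 0, a1 − a2 ≥ 2, a2 − a5 ≥ -1.
Adding all 4 inequalities: the left sides telescope to 0, and the right sides sum to 0 + 0 + 2 + (-1) = 1. So 0 ≥ 1, which is false.

Unsatisfiable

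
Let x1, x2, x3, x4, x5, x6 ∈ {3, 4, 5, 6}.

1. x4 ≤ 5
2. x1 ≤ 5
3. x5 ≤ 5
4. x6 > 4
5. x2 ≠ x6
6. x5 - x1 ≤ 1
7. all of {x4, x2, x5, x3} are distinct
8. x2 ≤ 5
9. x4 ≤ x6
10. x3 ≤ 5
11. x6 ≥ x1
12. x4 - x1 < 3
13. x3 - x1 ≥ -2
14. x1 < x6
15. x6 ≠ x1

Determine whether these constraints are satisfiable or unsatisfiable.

Constraints 1, 3, 8, and 10 confine each of x4, x2, x5, x3 to the 3 values {3, …, 5} (the domain already gives each ≥ 3).
Constraint 7 requires all 4 of them to be distinct, but only 3 values are available — impossible by the pigeonhole principle.

Unsatisfiable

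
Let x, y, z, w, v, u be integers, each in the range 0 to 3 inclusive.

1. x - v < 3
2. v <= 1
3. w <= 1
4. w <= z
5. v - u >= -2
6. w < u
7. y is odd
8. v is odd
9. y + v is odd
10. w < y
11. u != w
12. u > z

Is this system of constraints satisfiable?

Unsatisfiable

Constraint 7 makes y odd and constraint 8 makes v odd, so y + v must be even. Constraint 9 says y + v is odd — contradiction.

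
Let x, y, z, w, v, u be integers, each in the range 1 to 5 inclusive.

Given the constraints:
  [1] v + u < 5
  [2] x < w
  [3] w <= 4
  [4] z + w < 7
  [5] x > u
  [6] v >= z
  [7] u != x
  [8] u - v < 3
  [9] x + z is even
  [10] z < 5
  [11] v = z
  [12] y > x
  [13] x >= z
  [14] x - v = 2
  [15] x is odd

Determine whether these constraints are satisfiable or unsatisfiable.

Satisfiable

Try x = 3, y = 5, z = 1, w = 4, v = 1, u = 1.
Check constraint 1: v + u = 2; constraint 4: z + w = 5. The remaining constraints are straightforward to verify.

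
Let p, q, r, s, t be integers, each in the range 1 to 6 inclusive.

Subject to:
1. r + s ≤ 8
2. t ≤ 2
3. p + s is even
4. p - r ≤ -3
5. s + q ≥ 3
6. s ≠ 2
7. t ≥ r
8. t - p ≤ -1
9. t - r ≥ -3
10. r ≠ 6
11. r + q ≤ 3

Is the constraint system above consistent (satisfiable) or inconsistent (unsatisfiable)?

Unsatisfiable

Constraints 4, 8, and 9 give t − r ≥ -3, r − p ≥ 3, p − t ≥ 1.
Adding all 3 inequalities: the left sides telescope to 0, and the right sides sum to (-3) + 3 + 1 = 1. So 0 ≥ 1, which is false.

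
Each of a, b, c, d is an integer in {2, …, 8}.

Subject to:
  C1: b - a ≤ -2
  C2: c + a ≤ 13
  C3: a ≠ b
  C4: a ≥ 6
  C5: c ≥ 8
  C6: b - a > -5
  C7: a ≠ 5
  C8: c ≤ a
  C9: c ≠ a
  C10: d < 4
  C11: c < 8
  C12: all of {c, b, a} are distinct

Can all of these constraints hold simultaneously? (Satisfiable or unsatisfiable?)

Unsatisfiable

From constraint 5: c ≥ 8. From constraint 4: a ≥ 6. Hence c + a ≥ 14. But constraint 2 requires c + a ≤ 13, and 13 < 14. Contradiction.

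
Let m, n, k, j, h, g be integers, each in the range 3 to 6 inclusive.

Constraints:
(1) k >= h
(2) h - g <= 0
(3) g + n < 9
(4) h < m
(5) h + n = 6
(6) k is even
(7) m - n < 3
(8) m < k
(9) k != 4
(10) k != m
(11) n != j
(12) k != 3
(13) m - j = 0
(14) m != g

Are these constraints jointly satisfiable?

Try m = 5, n = 3, k = 6, j = 5, h = 3, g = 3.
Check constraint 2: h - g = 0; constraint 3: g + n = 6; constraint 5: h + n = 6. The remaining constraints are straightforward to verify.

Satisfiable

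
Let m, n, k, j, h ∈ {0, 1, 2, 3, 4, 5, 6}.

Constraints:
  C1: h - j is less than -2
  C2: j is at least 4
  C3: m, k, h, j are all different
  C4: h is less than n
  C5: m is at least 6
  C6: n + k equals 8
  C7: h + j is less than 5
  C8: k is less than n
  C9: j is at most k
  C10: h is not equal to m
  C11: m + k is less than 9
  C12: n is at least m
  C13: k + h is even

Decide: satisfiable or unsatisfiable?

From constraints 5 and 12: n ≥ m ≥ 6. From constraints 2 and 9: k ≥ j ≥ 4. Hence n + k ≥ 10. But constraint 6 requires n + k = 8, and 8 < 10. Contradiction.

Unsatisfiable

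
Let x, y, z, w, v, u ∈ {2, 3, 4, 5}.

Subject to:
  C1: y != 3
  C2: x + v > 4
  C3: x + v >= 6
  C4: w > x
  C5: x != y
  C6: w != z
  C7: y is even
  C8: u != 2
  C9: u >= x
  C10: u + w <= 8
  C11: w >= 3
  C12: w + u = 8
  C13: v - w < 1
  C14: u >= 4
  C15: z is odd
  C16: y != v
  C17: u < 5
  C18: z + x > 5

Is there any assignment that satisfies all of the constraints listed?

Satisfiable

The assignment x = 3, y = 4, z = 5, w = 4, v = 3, u = 4 works:
  constraint 2 holds since x + v = 6.
  constraint 3 holds since x + v = 6.
  constraint 10 holds since u + w = 8.
The rest check out directly.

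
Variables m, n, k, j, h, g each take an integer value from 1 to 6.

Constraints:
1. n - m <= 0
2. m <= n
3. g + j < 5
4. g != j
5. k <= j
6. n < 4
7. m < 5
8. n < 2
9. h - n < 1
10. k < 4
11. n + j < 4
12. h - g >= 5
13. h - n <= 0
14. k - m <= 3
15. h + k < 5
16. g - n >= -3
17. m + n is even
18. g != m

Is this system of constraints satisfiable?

Constraints 12, 13, and 16 give g − n ≥ -3, n − h ≥ 0, h − g ≥ 5.
Adding all 3 inequalities: the left sides telescope to 0, and the right sides sum to (-3) + 0 + 5 = 2. So 0 ≥ 2, which is false.

Unsatisfiable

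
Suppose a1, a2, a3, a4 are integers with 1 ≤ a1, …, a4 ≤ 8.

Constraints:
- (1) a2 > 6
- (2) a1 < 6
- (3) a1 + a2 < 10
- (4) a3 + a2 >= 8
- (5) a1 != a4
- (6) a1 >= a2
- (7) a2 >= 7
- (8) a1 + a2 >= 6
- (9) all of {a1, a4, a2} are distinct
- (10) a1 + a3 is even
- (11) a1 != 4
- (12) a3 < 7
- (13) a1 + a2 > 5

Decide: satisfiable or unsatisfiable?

Unsatisfiable

From constraints 6 and 7: a1 ≥ a2 and a2 ≥ 7, so a1 ≥ 7. From constraint 2: a1 ≤ 5. But 5 < 7, so no value of a1 works.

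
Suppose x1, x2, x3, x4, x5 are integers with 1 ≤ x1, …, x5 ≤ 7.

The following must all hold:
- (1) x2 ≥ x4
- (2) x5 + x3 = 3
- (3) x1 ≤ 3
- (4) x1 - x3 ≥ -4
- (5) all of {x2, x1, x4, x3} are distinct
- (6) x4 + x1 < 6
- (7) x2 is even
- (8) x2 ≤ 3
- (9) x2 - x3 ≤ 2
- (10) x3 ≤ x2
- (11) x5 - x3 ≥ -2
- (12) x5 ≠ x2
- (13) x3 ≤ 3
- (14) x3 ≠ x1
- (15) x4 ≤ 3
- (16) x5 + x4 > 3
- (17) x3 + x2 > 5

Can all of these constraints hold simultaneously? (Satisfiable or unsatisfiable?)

Constraints 3, 8, 13, and 15 confine each of x2, x1, x4, x3 to the 3 values {1, …, 3} (the domain already gives each ≥ 1).
Constraint 5 requires all 4 of them to be distinct, but only 3 values are available — impossible by the pigeonhole principle.

Unsatisfiable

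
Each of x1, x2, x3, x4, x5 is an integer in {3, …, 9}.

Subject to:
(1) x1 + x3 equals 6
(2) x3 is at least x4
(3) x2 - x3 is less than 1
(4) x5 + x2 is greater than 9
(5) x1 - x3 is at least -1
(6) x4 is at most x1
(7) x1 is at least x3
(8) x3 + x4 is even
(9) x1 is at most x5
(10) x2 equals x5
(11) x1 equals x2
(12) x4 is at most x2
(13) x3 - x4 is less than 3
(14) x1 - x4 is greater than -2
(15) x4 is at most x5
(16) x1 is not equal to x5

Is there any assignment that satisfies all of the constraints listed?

From constraints 10 and 11, x1 = x2 = x5, so x1 = x5. But constraint 16 says x1 ≠ x5. Contradiction.

Unsatisfiable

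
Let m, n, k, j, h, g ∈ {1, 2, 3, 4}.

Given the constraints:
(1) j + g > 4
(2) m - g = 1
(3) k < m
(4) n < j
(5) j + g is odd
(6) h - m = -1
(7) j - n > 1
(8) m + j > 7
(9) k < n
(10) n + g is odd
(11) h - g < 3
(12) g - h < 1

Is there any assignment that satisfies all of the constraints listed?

Satisfiable

Take m = 4, n = 2, k = 1, j = 4, h = 3, g = 3. Then constraint 1: j + g = 7; constraint 2: m - g = 1; constraint 6: h - m = -1, and every other listed constraint is also met.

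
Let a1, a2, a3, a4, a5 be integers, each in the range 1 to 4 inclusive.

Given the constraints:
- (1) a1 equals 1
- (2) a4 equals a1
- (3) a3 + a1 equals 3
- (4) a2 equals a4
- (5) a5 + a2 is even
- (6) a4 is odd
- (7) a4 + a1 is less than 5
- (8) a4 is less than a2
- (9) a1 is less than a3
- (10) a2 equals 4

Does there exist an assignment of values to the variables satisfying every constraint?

Constraint 10 fixes a2 = 4 and constraint 1 fixes a1 = 1. Constraints 2 and 4 give a2 = a4 = a1, so a2 = a1. But 4 ≠ 1 — contradiction.

Unsatisfiable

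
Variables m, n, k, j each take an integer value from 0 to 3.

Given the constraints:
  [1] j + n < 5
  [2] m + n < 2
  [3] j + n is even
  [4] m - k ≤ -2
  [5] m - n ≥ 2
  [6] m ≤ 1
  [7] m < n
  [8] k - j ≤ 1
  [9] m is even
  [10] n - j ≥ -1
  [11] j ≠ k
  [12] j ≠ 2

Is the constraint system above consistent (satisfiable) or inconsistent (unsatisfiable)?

Unsatisfiable

Constraints 4, 5, 8, and 10 give j − k ≥ -1, k − m ≥ 2, m − n ≥ 2, n − j ≥ -1.
Adding all 4 inequalities: the left sides telescope to 0, and the right sides sum to (-1) + 2 + 2 + (-1) = 2. So 0 ≥ 2, which is false.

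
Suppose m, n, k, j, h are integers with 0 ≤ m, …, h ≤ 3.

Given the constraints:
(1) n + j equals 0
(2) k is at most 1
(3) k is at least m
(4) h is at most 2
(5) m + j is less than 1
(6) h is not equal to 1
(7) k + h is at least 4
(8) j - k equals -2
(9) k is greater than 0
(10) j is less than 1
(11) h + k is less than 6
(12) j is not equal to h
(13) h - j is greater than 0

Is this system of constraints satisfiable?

From constraint 2: k ≤ 1. From constraint 4: h ≤ 2. Hence k + h ≤ 3. But constraint 7 requires k + h ≥ 4, and 4 > 3. Contradiction.

Unsatisfiable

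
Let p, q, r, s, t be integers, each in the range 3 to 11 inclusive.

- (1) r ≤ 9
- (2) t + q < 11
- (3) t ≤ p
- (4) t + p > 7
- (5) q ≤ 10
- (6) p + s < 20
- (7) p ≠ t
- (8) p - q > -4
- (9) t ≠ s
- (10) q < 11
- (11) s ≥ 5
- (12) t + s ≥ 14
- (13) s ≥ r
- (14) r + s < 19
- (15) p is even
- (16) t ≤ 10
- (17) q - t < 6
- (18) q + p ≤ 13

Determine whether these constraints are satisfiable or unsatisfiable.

Satisfiable

Setting (p, q, r, s, t) = (6, 7, 5, 11, 3) satisfies everything: constraint 2: t + q = 10; constraint 4: t + p = 9, and the others follow.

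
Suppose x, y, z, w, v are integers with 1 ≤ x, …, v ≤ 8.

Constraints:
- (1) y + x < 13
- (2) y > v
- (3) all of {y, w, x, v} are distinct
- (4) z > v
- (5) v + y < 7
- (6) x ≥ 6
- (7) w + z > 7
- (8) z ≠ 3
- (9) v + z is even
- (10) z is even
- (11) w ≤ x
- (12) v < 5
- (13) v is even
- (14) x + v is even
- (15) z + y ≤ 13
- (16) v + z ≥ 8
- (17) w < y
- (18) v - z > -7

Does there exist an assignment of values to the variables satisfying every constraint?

Satisfiable

One satisfying assignment is x = 8, y = 4, z = 8, w = 1, v = 2.
For the less obvious constraints — constraint 1: y + x = 12; constraint 5: v + y = 6; constraint 7: w + z = 9 — and the others hold by inspection.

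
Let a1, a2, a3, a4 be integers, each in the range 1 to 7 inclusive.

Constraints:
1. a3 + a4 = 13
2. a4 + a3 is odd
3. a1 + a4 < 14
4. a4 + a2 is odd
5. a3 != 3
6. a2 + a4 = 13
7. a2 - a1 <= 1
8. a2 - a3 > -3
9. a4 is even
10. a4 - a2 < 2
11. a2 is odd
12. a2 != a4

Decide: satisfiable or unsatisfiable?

Satisfiable

Try a1 = 7, a2 = 7, a3 = 7, a4 = 6.
Check constraint 1: a3 + a4 = 13; constraint 3: a1 + a4 = 13. The remaining constraints are straightforward to verify.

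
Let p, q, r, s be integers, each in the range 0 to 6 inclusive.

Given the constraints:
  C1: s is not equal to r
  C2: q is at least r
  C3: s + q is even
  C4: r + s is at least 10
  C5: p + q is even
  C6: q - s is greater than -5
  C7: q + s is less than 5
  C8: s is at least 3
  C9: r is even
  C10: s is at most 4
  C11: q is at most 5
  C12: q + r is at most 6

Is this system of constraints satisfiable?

From constraints 2 and 11: r ≤ q ≤ 5. From constraint 10: s ≤ 4. Hence r + s ≤ 9. But constraint 4 requires r + s ≥ 10, and 10 > 9. Contradiction.

Unsatisfiable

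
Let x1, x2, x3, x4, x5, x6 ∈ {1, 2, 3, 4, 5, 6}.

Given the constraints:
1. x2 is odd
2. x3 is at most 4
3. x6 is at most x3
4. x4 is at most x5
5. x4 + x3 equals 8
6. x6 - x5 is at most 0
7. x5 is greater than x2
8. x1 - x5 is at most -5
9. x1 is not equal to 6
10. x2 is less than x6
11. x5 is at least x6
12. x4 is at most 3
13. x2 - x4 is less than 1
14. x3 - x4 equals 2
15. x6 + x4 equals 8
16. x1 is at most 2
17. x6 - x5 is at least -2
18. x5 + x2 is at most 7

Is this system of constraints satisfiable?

From constraints 2 and 3: x6 ≤ x3 ≤ 4. From constraint 12: x4 ≤ 3. Hence x6 + x4 ≤ 7. But constraint 15 requires x6 + x4 = 8, and 8 > 7. Contradiction.

Unsatisfiable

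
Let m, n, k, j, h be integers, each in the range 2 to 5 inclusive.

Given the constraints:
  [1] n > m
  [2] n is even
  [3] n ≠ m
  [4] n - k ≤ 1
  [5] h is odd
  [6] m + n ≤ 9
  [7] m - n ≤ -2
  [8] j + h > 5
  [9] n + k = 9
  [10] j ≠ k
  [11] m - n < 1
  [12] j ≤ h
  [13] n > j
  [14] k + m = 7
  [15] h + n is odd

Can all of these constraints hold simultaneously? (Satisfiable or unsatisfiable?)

Satisfiable

The assignment m = 2, n = 4, k = 5, j = 3, h = 3 works:
  constraint 4 holds since n - k = -1.
  constraint 6 holds since m + n = 6.
  constraint 7 holds since m - n = -2.
The rest check out directly.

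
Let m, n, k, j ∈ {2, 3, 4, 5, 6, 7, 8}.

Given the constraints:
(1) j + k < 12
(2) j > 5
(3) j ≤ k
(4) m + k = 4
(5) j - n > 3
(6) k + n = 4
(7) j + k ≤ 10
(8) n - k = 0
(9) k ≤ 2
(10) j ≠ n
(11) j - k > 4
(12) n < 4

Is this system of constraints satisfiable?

From constraint 2: j ≥ 6. From constraints 3 and 9: j ≤ k and k ≤ 2, so j ≤ 2. But 2 < 6, so no value of j works.

Unsatisfiable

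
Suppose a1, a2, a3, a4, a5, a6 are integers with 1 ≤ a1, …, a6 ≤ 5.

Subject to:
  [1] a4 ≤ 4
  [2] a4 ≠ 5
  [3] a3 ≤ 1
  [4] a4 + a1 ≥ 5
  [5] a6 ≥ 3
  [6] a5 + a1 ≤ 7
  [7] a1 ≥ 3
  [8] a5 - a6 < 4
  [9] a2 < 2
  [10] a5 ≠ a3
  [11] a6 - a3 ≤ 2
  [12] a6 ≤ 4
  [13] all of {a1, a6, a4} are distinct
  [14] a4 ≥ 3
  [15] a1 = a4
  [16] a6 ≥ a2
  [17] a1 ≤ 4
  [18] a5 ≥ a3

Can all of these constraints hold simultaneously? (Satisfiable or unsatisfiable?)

Constraints 1, 5, 7, 12, 14, and 17 confine each of a1, a6, a4 to the 2 values {3, 4}.
Constraint 13 requires all 3 of them to be distinct, but only 2 values are available — impossible by the pigeonhole principle.

Unsatisfiable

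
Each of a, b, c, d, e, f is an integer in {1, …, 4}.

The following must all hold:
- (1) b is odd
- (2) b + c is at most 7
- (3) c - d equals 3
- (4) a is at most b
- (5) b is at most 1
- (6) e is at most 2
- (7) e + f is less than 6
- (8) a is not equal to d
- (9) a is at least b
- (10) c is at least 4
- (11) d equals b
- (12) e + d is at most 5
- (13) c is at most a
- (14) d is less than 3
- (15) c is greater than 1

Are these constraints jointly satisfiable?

Unsatisfiable

From constraints 10 and 13: a ≥ c and c ≥ 4, so a ≥ 4. From constraints 4 and 5: a ≤ b and b ≤ 1, so a ≤ 1. But 1 < 4, so no value of a works.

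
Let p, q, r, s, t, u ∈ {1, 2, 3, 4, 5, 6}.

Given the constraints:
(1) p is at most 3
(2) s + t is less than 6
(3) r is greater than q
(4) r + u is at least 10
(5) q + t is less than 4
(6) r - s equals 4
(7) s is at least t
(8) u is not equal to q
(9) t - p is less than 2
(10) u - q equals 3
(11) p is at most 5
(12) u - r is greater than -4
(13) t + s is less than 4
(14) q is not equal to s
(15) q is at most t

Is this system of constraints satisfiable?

Try p = 2, q = 1, r = 6, s = 2, t = 1, u = 4.
Check constraint 2: s + t = 3; constraint 4: r + u = 10; constraint 5: q + t = 2. The remaining constraints are straightforward to verify.

Satisfiable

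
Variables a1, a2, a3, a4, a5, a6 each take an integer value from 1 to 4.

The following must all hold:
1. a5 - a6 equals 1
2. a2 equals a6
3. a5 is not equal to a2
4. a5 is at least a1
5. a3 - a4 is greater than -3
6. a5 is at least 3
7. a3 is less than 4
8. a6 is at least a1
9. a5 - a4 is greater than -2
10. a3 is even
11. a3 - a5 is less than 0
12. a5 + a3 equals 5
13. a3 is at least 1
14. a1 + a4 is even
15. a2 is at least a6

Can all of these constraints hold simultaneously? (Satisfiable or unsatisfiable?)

Satisfiable

Setting (a1, a2, a3, a4, a5, a6) = (2, 2, 2, 4, 3, 2) satisfies everything: constraint 1: a5 - a6 = 1; constraint 5: a3 - a4 = -2, and the others follow.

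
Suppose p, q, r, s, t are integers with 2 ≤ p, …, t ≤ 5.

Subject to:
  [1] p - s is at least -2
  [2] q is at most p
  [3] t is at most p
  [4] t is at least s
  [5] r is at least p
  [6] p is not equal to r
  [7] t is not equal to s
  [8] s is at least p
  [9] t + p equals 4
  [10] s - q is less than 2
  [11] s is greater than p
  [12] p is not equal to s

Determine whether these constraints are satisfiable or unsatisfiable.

Constraints 3, 4, and 11 give t ≤ p, p < s, s ≤ t. Chaining: t ≤ p < s ≤ t, which forces t < t — impossible.

Unsatisfiable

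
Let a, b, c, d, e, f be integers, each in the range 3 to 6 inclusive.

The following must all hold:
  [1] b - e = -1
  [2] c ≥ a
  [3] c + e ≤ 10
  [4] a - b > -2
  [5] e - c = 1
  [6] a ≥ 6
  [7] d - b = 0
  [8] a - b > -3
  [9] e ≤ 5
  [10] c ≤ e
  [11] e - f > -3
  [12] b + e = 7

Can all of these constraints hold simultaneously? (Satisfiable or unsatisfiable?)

From constraints 2 and 6: c ≥ a and a ≥ 6, so c ≥ 6. From constraints 9 and 10: c ≤ e and e ≤ 5, so c ≤ 5. But 5 < 6, so no value of c works.

Unsatisfiable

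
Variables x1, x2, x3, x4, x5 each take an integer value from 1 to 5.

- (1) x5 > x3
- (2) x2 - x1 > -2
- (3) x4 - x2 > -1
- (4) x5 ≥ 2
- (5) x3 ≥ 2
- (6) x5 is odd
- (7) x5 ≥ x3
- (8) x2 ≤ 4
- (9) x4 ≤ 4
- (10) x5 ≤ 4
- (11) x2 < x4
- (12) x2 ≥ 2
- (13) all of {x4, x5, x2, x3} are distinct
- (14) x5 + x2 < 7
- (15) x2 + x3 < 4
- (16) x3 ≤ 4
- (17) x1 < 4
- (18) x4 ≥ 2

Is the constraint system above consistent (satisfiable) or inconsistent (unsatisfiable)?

Unsatisfiable

Constraints 4, 5, 8, 9, 10, 12, 16, and 18 confine each of x4, x5, x2, x3 to the 3 values {2, …, 4}.
Constraint 13 requires all 4 of them to be distinct, but only 3 values are available — impossible by the pigeonhole principle.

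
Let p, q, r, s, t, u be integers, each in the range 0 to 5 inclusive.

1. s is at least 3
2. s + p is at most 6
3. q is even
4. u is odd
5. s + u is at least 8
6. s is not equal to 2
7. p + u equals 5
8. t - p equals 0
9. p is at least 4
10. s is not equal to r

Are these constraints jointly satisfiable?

From constraint 1: s ≥ 3. From constraint 9: p ≥ 4. Hence s + p ≥ 7. But constraint 2 requires s + p ≤ 6, and 6 < 7. Contradiction.

Unsatisfiable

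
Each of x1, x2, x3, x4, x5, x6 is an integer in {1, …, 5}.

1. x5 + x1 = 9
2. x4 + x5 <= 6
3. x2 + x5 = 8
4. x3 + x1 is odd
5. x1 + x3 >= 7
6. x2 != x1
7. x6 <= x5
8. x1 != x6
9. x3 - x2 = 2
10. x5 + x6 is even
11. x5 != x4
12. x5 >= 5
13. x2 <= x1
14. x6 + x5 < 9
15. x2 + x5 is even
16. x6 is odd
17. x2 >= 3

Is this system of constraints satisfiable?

Satisfiable

The assignment x1 = 4, x2 = 3, x3 = 5, x4 = 1, x5 = 5, x6 = 3 works:
  constraint 1 holds since x5 + x1 = 9.
  constraint 2 holds since x4 + x5 = 6.
The rest check out directly.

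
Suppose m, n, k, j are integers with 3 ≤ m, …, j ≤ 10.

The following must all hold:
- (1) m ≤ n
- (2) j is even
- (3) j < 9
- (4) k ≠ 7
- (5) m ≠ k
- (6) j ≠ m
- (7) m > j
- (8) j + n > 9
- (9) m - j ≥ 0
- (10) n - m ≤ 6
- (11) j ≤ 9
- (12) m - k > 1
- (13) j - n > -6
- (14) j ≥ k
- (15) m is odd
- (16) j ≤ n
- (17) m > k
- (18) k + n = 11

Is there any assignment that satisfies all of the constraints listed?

Setting (m, n, k, j) = (5, 8, 3, 4) satisfies everything: constraint 8: j + n = 12; constraint 9: m - j = 1, and the others follow.

Satisfiable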